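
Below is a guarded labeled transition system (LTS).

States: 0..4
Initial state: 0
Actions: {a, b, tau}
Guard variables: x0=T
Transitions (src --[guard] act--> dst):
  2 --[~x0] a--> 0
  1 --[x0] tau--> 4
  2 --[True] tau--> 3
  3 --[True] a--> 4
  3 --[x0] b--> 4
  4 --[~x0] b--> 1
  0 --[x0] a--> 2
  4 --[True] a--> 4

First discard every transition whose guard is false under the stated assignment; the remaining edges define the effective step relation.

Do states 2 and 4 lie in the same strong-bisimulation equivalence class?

Answer: NOT BISIMILAR

Trace:
Refine partition for ~:
  π0 = {{0,1,2,3,4}}
  π1 = {{0,4},{1,2},{3}}
  π2 = {{0},{1},{2},{3},{4}}
Fixed point at round 3; 5 class(es).
[2]={2}  [4]={4}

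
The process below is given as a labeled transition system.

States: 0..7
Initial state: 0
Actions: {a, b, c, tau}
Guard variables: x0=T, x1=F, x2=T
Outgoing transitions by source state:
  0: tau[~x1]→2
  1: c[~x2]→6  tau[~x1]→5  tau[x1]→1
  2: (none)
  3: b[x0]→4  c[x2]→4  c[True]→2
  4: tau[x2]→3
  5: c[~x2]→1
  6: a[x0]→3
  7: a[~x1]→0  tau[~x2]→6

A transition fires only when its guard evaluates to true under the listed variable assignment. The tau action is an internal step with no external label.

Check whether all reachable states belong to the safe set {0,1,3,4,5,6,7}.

Inv-set: {0,1,3,4,5,6,7}
Reachable = {0,2}
  0: safe
  2: ✗ unsafe
reach 2 via tau — violates

Answer: INVARIANT VIOLATED at state 2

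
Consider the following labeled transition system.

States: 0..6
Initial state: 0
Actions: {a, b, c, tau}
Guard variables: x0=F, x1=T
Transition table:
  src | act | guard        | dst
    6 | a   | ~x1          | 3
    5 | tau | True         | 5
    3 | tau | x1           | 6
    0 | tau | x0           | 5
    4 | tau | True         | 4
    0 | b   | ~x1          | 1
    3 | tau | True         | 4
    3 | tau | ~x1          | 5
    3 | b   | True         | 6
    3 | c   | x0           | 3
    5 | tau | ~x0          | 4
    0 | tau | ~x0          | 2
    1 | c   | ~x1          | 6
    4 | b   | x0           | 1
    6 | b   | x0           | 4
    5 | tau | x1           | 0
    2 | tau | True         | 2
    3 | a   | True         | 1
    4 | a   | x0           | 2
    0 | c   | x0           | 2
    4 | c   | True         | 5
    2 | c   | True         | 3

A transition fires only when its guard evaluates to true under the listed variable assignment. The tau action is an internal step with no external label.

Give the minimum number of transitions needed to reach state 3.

Breadth-first toward 3:
  depth 0: {0}
  depth 1: {2}
  depth 2: {3}
depth(3)=2, e.g. tau·c

Answer: 2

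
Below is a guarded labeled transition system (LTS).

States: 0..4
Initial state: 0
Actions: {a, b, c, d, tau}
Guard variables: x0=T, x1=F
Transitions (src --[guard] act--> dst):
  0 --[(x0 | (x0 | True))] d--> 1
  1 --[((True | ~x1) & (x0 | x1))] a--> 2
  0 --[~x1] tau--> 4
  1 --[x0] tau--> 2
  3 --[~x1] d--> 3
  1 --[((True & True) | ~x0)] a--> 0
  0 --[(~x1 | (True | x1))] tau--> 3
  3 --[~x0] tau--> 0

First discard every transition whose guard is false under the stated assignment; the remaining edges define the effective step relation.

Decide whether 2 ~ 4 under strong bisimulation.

Answer: BISIMILAR

Analysis:
Refine partition for ~:
  round 0: {{0,1,2,3,4}}
  round 1: {{0},{1},{2,4},{3}}
stable after 2 split(s): 4 block(s)
class of 2: {2,4}; class of 4: {2,4}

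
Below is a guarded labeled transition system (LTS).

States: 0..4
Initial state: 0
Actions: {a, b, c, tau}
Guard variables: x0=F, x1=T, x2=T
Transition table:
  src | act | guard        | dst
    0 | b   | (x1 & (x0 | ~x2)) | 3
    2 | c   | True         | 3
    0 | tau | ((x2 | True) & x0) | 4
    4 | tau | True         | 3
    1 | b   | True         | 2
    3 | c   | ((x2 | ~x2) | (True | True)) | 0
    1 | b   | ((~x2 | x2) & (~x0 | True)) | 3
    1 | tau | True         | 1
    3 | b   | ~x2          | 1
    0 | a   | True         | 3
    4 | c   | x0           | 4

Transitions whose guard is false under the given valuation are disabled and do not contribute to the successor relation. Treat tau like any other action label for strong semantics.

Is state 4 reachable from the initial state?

7 transition(s) survive guard evaluation.
Layer 0: {0}
Layer 1: {3}  now seen {0,3}
R = {0,3}

Answer: UNREACHABLE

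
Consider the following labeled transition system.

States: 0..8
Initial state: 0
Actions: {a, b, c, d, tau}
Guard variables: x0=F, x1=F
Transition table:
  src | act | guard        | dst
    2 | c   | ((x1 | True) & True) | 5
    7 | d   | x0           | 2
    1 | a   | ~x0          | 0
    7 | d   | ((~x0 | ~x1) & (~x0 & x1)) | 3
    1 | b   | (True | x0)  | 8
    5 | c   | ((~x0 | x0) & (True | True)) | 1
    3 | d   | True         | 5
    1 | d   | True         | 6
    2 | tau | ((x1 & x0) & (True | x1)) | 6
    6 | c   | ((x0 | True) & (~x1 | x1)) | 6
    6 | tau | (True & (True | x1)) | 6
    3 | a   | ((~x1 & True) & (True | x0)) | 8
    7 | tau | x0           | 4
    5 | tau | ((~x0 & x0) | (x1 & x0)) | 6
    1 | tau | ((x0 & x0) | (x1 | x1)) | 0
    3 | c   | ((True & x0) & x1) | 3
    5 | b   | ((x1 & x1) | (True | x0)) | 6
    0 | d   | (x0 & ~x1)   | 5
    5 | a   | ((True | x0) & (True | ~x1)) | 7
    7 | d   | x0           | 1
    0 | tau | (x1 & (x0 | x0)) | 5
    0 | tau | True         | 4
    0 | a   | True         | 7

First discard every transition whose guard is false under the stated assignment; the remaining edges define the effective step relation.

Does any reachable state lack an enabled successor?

Answer: DEADLOCK at state 4

Analysis:
R = {0,4,7}
  0: a→7  tau→4  [2 exit(s)]
  4: ∅  [STUCK]
  7: ∅  [STUCK]
Path to 4: tau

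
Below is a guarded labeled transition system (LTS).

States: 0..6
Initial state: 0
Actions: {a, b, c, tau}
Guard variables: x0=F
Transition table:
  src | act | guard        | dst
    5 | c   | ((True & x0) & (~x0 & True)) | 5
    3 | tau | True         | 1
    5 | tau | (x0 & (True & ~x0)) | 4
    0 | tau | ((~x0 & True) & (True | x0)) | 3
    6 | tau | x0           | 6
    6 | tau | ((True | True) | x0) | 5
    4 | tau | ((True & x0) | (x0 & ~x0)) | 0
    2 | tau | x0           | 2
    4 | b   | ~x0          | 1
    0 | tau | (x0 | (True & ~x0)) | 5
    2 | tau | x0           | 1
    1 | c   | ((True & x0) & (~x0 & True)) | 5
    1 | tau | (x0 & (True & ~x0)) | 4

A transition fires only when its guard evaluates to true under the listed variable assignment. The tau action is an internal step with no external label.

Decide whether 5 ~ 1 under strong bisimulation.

Refine partition for ~:
  π0 = {{0,1,2,3,4,5,6}}
  π1 = {{0,3,6},{1,2,5},{4}}
  π2 = {{0},{1,2,5},{3,6},{4}}
4 equivalence class(es) (converged in 3)
[5]={1,2,5}  [1]={1,2,5}

Answer: BISIMILAR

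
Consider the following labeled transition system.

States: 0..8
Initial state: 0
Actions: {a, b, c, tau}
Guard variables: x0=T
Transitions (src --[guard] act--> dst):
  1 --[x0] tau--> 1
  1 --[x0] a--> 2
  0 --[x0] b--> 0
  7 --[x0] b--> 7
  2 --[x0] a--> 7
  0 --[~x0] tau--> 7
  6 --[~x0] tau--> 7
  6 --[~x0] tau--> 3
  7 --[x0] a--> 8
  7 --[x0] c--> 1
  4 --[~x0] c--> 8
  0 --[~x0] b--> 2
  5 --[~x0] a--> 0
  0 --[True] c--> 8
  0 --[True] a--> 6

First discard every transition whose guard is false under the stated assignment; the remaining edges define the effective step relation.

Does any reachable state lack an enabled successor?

Reachable = {0,6,8}
  0: a→6  b→0  c→8  [3 exit(s)]
  6: ∅  [no exit]
  8: ∅  [no exit]
trace reaching 6: a

Answer: DEADLOCK at state 6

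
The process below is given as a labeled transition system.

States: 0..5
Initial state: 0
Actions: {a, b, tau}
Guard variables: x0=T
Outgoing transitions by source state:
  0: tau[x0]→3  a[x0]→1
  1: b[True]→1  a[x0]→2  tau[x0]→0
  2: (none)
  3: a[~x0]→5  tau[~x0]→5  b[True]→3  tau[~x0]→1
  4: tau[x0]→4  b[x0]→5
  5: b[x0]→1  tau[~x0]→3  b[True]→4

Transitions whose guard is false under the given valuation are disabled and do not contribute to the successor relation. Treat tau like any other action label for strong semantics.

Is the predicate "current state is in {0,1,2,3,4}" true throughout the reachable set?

Inv-set: {0,1,2,3,4}
Reach set: {0,1,2,3}
  0: ok
  1: ok
  2: ok
  3: ok

Answer: INVARIANT HOLDS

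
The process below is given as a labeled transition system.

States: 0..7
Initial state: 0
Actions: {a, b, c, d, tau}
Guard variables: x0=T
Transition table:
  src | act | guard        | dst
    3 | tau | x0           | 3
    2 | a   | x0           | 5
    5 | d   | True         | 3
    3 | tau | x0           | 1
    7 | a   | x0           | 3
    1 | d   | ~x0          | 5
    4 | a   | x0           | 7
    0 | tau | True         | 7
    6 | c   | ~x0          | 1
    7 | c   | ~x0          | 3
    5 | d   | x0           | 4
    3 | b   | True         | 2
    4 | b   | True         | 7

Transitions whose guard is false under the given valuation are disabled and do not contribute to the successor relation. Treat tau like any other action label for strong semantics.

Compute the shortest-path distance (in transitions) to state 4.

Breadth-first toward 4:
  L0 = {0}
  L1 = {7}
  L2 = {3}
  L3 = {1,2}
  L4 = {5}
  L5 = {4}
4 enters at depth 5; path tau·a·b·a·d

Answer: 5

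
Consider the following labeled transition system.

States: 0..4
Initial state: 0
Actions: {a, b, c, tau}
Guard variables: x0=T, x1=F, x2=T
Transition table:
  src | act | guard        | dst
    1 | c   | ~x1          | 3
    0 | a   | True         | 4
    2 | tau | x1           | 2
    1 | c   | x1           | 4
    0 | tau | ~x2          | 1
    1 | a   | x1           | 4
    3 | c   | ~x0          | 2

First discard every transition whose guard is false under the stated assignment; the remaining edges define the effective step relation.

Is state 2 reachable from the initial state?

After dropping false guards: 2 live edges.
depth 0: {0}
depth 1: {4}  total {0,4}
R = {0,4}

Answer: UNREACHABLE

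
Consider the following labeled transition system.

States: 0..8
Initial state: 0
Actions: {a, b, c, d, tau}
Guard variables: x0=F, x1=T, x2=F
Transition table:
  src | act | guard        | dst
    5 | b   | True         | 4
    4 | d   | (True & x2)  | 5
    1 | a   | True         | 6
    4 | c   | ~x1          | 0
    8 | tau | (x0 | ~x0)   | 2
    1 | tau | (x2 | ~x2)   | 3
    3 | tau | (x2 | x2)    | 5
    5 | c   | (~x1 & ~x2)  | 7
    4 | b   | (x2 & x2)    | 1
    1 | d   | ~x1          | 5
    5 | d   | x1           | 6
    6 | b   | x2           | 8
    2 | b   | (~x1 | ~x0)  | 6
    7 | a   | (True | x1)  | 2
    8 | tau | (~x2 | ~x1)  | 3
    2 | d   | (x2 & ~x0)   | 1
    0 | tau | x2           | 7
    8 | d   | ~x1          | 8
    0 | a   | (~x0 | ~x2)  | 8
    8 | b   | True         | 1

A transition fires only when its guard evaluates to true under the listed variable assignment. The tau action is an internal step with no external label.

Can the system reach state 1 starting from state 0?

10 transition(s) survive guard evaluation.
depth 0: {0}
depth 1: {8}  cumulative {0,8}
depth 2: {1,2,3}  cumulative {0,1,2,3,8}
depth 3: {6}  cumulative {0,1,2,3,6,8}
Reach set: {0,1,2,3,6,8}
trace reaching 1: a·b

Answer: REACHABLE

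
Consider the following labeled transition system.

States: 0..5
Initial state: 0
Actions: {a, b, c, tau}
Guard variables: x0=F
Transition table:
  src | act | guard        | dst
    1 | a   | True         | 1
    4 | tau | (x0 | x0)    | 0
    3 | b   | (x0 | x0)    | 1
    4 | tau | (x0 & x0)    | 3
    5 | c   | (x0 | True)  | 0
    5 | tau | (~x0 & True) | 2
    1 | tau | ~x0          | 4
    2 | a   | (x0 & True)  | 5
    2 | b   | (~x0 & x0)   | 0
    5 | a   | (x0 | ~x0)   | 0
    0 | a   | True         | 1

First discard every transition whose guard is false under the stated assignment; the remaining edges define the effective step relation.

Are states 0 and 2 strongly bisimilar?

Answer: NOT BISIMILAR

Trace:
Bisimulation quotient by refinement:
  round 0: {{0,1,2,3,4,5}}
  round 1: {{0},{1},{2,3,4},{5}}
Fixed point at round 2; 4 class(es).
[0]={0}  [2]={2,3,4}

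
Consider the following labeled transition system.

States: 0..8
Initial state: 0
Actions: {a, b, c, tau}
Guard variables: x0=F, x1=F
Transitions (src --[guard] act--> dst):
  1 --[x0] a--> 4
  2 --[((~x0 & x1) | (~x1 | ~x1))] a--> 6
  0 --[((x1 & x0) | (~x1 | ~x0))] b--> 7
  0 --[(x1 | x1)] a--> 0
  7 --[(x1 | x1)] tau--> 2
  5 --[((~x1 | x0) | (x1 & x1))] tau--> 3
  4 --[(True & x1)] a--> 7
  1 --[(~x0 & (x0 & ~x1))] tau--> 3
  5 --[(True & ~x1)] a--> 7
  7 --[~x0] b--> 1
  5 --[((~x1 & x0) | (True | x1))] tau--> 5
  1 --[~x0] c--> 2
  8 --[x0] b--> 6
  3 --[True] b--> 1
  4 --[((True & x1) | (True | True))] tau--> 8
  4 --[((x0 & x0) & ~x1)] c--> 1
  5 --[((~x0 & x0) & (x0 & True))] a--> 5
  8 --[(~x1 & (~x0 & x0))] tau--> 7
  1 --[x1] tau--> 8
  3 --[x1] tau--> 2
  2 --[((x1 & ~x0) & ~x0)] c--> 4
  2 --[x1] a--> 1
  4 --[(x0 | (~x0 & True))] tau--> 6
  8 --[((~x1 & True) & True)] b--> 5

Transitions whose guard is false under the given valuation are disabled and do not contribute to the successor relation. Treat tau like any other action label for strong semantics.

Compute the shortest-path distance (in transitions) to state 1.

BFS to 1:
  depth 0: {0}
  depth 1: {7}
  depth 2: {1}
1 enters at depth 2; path b·b

Answer: 2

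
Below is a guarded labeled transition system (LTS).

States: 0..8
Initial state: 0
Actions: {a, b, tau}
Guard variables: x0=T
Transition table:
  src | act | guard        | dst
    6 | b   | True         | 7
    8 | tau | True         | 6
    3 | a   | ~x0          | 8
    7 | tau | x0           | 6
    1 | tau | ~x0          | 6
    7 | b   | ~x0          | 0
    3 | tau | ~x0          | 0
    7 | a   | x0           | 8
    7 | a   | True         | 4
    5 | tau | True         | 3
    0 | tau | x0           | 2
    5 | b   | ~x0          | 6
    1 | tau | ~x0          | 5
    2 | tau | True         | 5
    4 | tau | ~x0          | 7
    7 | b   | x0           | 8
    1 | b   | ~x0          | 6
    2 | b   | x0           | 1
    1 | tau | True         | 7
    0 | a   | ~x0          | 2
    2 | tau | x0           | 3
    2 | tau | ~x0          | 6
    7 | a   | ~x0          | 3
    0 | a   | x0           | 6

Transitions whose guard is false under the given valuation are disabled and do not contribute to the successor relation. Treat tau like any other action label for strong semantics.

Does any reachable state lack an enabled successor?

R = {0,1,2,3,4,5,6,7,8}
  0: a→6  tau→2  [2 out]
  1: tau→7  [1 out]
  2: b→1  tau→3  tau→5  [3 out]
  3: ∅  [no exit]
  4: ∅  [no exit]
  5: tau→3  [1 out]
  6: b→7  [1 out]
  7: a→4  a→8  b→8  tau→6  [4 out]
  8: tau→6  [1 out]
witness 3: tau·tau

Answer: DEADLOCK at state 3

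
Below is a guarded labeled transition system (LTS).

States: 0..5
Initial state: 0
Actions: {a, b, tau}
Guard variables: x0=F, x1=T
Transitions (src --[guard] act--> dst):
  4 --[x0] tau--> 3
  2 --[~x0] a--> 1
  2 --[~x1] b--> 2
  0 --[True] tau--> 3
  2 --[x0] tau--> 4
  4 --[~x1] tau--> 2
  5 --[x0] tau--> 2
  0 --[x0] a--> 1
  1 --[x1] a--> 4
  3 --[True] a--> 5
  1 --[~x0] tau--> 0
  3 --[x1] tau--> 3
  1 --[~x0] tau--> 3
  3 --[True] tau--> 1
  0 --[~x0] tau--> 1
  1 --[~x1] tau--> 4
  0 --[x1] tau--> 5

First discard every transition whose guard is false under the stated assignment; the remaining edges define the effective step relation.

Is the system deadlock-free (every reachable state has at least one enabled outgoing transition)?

Reachable = {0,1,3,4,5}
  0: tau→1  tau→3  tau→5  [3 out]
  1: a→4  tau→0  tau→3  [3 out]
  3: a→5  tau→1  tau→3  [3 out]
  4: ∅  [deadlock]
  5: ∅  [deadlock]
Path to 4: tau·a

Answer: DEADLOCK at state 4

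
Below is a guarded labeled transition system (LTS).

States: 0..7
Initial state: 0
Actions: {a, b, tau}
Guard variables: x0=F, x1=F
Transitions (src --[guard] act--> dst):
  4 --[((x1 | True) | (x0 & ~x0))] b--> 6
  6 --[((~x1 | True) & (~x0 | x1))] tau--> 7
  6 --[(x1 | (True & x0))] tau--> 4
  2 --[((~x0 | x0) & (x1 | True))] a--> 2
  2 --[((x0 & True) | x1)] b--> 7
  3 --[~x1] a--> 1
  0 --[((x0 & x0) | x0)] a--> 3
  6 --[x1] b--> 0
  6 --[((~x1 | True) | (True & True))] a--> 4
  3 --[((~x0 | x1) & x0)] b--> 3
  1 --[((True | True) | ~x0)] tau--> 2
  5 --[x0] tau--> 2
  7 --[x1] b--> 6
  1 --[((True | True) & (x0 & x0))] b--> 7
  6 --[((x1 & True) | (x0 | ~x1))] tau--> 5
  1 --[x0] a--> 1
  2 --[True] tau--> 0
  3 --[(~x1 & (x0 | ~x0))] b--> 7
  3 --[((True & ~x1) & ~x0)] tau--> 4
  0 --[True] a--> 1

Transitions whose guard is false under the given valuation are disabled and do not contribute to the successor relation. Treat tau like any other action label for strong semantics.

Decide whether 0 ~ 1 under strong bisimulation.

Refine partition for ~:
  round 0: {{0,1,2,3,4,5,6,7}}
  round 1: {{0},{1},{2,6},{3},{4},{5,7}}
  round 2: {{0},{1},{2},{3},{4},{5,7},{6}}
stable after 3 split(s): 7 block(s)
0∈{0}, 1∈{1}

Answer: NOT BISIMILAR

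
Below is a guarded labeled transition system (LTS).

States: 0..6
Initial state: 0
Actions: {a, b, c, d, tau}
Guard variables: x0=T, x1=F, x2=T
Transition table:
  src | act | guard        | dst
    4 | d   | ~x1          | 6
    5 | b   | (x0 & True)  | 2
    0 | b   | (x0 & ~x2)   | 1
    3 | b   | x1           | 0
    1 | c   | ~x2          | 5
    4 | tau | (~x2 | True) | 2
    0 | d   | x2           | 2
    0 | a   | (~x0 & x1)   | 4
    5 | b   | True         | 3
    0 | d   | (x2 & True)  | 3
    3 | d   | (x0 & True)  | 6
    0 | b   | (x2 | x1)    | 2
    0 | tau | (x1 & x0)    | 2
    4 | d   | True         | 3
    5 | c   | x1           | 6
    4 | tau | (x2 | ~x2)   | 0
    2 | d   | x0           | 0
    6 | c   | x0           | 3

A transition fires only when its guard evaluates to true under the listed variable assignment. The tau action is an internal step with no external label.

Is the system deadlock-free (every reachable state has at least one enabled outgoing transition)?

Reach set: {0,2,3,6}
  0: b→2  d→2  d→3  [3 exit(s)]
  2: d→0  [1 exit(s)]
  3: d→6  [1 exit(s)]
  6: c→3  [1 exit(s)]

Answer: DEADLOCK-FREE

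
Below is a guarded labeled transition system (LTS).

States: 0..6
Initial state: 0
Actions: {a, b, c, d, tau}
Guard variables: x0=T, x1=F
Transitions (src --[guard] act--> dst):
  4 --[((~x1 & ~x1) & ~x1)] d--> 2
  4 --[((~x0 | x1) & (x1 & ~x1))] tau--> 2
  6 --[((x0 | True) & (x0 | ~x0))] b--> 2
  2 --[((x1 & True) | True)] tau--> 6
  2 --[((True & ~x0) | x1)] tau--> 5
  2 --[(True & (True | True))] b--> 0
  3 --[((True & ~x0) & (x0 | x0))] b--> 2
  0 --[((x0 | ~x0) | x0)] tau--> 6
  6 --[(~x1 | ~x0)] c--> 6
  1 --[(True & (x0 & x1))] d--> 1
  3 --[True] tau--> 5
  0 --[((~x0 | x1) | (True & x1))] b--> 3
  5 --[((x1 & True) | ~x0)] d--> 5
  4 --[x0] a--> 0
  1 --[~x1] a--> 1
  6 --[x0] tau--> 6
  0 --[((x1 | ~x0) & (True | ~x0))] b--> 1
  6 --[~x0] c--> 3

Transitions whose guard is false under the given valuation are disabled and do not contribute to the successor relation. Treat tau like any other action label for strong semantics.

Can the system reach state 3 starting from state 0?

Guard filter leaves 10 enabled edge(s).
depth 0: {0}
depth 1: {6}  now seen {0,6}
depth 2: {2}  now seen {0,2,6}
Reachable = {0,2,6}

Answer: UNREACHABLE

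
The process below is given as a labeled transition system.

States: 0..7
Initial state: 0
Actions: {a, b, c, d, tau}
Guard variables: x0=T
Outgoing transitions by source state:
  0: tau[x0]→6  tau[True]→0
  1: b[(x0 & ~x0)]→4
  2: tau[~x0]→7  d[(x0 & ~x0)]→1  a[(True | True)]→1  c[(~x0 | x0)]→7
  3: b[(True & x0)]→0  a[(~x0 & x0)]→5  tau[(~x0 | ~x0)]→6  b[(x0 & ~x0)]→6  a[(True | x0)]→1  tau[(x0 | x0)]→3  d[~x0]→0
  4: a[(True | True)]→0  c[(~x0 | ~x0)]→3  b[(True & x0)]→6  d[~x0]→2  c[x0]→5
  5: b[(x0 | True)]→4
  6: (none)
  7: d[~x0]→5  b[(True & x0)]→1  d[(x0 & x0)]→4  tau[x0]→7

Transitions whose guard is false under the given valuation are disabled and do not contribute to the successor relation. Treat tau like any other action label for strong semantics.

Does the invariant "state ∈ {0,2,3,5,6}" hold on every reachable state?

Allowed set {0,2,3,5,6}
Reach set: {0,6}
  0: ✓
  6: ✓

Answer: INVARIANT HOLDS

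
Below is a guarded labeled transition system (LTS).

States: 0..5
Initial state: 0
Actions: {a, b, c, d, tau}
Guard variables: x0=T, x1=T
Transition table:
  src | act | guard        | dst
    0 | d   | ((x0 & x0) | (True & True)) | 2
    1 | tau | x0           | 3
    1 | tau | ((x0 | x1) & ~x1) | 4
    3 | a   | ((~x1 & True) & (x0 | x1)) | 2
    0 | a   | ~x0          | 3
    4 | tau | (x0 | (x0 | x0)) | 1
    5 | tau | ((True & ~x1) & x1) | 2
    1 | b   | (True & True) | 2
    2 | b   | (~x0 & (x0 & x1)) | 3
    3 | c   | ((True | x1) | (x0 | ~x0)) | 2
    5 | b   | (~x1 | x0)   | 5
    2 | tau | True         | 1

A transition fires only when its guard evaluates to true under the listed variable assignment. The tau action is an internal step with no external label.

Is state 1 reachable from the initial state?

Answer: REACHABLE

Trace:
7 transition(s) survive guard evaluation.
L0 = {0}
L1 = {2}  now seen {0,2}
L2 = {1}  now seen {0,1,2}
L3 = {3}  now seen {0,1,2,3}
R = {0,1,2,3}
witness 1: d·tau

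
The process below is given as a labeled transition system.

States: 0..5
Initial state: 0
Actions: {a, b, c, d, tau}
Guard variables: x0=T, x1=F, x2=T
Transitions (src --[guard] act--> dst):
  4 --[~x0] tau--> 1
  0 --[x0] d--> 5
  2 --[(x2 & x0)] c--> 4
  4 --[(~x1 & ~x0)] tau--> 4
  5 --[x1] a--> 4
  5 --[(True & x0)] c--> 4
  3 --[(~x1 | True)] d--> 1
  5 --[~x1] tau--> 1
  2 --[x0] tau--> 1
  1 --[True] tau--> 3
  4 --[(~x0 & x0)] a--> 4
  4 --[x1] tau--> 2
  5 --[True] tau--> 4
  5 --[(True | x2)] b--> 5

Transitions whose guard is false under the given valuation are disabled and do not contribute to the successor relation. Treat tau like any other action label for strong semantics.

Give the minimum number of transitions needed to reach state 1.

Answer: 2

Analysis:
BFS to 1:
  L0 = {0}
  L1 = {5}
  L2 = {1,4}
1 enters at depth 2; path d·tau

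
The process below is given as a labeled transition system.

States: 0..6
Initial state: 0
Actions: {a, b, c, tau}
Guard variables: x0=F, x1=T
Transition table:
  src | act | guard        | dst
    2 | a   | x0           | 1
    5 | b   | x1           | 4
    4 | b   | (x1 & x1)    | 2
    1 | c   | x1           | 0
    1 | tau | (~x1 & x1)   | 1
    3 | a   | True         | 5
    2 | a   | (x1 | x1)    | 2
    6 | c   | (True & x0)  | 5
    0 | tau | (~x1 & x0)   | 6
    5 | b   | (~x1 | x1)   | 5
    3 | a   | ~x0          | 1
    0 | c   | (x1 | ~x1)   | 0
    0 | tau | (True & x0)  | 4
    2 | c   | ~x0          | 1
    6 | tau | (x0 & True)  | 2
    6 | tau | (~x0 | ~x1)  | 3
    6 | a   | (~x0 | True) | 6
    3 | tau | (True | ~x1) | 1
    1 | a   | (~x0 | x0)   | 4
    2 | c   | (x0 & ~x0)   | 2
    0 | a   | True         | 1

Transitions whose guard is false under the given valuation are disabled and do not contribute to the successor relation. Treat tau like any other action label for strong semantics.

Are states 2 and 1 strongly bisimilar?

Answer: NOT BISIMILAR

Trace:
Bisimulation quotient by refinement:
  π0 = {{0,1,2,3,4,5,6}}
  π1 = {{0,1,2},{3,6},{4,5}}
  π2 = {{0,2},{1},{3},{4},{5},{6}}
  π3 = {{0},{1},{2},{3},{4},{5},{6}}
Fixed point at round 4; 7 class(es).
2∈{2}, 1∈{1}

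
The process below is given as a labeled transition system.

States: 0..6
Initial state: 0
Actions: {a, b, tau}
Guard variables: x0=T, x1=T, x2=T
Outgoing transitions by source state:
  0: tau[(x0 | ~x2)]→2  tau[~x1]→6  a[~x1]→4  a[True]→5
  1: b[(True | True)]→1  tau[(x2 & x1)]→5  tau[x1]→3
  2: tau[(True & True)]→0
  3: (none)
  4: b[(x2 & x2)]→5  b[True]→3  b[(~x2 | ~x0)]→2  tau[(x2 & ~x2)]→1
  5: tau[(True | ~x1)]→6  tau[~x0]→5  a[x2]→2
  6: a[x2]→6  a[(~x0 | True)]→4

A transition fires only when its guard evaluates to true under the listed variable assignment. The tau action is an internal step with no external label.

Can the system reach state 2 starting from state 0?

Answer: REACHABLE

Analysis:
After dropping false guards: 12 live edges.
L0 = {0}
L1 = {2,5}  total {0,2,5}
L2 = {6}  total {0,2,5,6}
L3 = {4}  total {0,2,4,5,6}
L4 = {3}  total {0,2,3,4,5,6}
Reach set: {0,2,3,4,5,6}
trace reaching 2: tau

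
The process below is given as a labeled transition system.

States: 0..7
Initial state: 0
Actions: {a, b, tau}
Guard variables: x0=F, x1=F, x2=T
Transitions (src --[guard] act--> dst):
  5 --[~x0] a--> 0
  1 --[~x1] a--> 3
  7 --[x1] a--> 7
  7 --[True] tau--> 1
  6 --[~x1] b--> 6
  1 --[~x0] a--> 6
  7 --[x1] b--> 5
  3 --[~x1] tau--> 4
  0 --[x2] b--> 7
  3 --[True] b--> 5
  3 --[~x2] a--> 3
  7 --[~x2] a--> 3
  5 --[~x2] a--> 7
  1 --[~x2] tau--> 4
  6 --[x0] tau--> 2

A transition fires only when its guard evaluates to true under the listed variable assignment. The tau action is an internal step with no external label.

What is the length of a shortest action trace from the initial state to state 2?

Answer: UNREACHABLE

Analysis:
Layered search for 2:
  depth 0: {0}
  depth 1: {7}
  depth 2: {1}
  depth 3: {3,6}
  depth 4: {4,5}
2 never appears.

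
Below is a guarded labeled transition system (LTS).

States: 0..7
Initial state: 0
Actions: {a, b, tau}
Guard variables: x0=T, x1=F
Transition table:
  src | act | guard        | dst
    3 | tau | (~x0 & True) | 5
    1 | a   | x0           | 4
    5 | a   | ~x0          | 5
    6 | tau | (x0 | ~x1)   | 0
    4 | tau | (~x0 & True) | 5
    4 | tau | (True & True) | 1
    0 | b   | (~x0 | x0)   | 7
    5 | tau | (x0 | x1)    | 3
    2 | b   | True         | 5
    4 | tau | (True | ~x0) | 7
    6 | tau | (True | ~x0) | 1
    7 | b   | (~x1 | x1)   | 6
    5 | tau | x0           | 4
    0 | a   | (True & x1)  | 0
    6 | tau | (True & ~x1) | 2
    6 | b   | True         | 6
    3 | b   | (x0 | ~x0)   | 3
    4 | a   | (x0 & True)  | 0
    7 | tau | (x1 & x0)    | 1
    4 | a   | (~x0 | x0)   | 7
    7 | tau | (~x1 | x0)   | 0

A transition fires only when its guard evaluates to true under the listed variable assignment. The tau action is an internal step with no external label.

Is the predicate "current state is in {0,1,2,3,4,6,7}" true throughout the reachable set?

Allowed set {0,1,2,3,4,6,7}
Reach set: {0,1,2,3,4,5,6,7}
  0: ✓
  1: ✓
  2: ✓
  3: ✓
  4: ✓
  5: outside
  6: ✓
  7: ✓
counterexample path to 5: b·b·tau·b

Answer: INVARIANT VIOLATED at state 5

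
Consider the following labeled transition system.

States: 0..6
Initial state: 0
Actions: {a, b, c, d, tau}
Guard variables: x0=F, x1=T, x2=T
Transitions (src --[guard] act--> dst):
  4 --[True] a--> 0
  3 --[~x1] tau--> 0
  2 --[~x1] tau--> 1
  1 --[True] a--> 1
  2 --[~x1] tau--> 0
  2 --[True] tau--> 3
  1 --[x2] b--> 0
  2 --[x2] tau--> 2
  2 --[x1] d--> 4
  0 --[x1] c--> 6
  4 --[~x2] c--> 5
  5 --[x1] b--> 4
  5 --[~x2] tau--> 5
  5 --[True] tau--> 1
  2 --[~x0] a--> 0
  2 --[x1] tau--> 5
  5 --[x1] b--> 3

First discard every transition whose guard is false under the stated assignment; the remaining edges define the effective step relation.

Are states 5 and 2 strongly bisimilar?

Refine partition for ~:
  round 0: {{0,1,2,3,4,5,6}}
  round 1: {{0},{1},{2},{3,6},{4},{5}}
stable after 2 split(s): 6 block(s)
class of 5: {5}; class of 2: {2}

Answer: NOT BISIMILAR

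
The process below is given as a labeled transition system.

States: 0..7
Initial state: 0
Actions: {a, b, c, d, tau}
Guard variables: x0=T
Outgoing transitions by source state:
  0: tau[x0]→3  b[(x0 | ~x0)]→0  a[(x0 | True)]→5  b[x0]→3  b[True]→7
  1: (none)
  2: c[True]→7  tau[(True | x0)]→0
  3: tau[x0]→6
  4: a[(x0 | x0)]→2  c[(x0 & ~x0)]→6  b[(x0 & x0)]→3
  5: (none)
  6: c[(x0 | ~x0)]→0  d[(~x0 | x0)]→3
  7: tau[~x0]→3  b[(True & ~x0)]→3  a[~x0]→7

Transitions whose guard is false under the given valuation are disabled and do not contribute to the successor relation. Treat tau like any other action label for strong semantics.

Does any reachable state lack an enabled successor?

Reachable = {0,3,5,6,7}
  0: a→5  b→0  b→3  b→7  tau→3  [deg 5]
  3: tau→6  [deg 1]
  5: ∅  [no exit]
  6: c→0  d→3  [deg 2]
  7: ∅  [no exit]
trace reaching 5: a

Answer: DEADLOCK at state 5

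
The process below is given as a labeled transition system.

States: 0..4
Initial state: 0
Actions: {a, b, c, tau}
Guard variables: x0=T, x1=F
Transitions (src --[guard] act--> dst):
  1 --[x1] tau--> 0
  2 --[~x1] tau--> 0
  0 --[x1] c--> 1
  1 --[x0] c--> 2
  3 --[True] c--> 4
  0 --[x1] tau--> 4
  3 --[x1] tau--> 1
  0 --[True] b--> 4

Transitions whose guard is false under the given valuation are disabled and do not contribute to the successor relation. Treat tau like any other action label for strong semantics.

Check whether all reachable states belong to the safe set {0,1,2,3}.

Answer: INVARIANT VIOLATED at state 4

Analysis:
Inv-set: {0,1,2,3}
Reachable = {0,4}
  0: ✓
  4: VIOLATES
witness against invariant: b → 4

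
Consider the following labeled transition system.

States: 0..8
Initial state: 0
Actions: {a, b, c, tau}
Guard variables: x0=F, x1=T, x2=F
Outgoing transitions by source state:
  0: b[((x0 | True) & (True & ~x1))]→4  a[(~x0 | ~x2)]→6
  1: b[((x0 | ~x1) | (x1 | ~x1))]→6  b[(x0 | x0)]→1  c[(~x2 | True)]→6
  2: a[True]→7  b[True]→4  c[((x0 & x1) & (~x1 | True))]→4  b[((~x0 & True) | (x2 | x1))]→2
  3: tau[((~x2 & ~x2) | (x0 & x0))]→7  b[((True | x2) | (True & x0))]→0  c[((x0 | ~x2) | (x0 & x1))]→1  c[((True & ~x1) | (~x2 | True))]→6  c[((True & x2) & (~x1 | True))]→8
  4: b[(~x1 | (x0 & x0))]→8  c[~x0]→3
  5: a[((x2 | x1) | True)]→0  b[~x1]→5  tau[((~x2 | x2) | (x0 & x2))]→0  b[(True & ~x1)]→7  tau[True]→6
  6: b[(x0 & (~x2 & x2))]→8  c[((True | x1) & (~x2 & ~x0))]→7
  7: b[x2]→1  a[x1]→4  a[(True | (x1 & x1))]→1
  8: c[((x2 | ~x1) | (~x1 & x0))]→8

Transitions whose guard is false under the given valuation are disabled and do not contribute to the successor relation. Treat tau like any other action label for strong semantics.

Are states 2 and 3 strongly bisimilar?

Bisimulation quotient by refinement:
  P[0] = {{0,1,2,3,4,5,6,7,8}}
  P[1] = {{0,7},{1},{2},{3},{4,6},{5},{8}}
  P[2] = {{0},{1},{2},{3},{4},{5},{6},{7},{8}}
9 equivalence class(es) (converged in 3)
2∈{2}, 3∈{3}

Answer: NOT BISIMILAR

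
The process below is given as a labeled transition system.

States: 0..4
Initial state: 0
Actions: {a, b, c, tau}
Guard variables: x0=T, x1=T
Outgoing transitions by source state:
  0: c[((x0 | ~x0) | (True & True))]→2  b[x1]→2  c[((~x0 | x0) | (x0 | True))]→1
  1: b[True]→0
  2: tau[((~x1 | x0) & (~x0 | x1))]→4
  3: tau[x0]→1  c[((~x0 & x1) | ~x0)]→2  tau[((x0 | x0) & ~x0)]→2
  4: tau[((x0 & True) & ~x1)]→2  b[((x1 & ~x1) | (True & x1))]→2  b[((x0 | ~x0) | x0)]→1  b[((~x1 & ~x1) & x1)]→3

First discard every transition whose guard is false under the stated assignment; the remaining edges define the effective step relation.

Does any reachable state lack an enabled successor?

Answer: DEADLOCK-FREE

Analysis:
R = {0,1,2,4}
  0: b→2  c→1  c→2  [3 exit(s)]
  1: b→0  [1 exit(s)]
  2: tau→4  [1 exit(s)]
  4: b→1  b→2  [2 exit(s)]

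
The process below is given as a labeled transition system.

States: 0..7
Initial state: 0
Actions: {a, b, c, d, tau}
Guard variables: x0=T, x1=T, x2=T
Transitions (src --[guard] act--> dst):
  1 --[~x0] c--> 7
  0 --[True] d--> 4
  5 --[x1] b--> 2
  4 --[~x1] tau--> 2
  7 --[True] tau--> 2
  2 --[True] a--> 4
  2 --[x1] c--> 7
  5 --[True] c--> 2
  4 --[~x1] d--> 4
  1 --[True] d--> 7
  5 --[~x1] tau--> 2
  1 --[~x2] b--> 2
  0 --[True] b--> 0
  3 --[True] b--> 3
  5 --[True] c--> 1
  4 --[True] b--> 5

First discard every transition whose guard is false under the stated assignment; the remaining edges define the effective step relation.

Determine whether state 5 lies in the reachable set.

11 transition(s) survive guard evaluation.
depth 0: {0}
depth 1: {4}  cumulative {0,4}
depth 2: {5}  cumulative {0,4,5}
depth 3: {1,2}  cumulative {0,1,2,4,5}
depth 4: {7}  cumulative {0,1,2,4,5,7}
Reach set: {0,1,2,4,5,7}
witness 5: d·b

Answer: REACHABLE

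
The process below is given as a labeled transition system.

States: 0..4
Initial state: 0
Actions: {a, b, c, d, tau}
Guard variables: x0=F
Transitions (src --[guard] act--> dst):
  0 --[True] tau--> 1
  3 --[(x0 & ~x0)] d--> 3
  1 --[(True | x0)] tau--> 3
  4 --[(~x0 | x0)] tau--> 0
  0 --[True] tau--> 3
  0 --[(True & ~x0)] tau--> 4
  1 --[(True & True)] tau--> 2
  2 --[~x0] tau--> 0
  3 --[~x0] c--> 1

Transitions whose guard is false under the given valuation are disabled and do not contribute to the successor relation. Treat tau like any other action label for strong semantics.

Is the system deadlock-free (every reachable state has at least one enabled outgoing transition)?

Answer: DEADLOCK-FREE

Analysis:
Reach set: {0,1,2,3,4}
  0: tau→1  tau→3  tau→4  [3 out]
  1: tau→2  tau→3  [2 out]
  2: tau→0  [1 out]
  3: c→1  [1 out]
  4: tau→0  [1 out]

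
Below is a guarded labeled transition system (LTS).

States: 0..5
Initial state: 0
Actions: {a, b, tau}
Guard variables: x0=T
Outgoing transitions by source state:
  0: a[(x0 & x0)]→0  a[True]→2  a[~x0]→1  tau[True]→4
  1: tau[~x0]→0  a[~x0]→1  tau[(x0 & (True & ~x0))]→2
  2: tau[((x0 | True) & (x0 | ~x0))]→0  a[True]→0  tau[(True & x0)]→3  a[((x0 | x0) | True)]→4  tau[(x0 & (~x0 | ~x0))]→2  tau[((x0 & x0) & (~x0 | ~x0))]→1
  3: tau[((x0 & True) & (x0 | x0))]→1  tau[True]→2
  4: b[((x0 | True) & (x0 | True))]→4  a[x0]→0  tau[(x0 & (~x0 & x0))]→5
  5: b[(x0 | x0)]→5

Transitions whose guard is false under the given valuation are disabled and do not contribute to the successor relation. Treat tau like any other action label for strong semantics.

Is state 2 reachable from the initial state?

12 transition(s) survive guard evaluation.
L0 = {0}
L1 = {2,4}  cumulative {0,2,4}
L2 = {3}  cumulative {0,2,3,4}
L3 = {1}  cumulative {0,1,2,3,4}
Reachable = {0,1,2,3,4}
trace reaching 2: a

Answer: REACHABLE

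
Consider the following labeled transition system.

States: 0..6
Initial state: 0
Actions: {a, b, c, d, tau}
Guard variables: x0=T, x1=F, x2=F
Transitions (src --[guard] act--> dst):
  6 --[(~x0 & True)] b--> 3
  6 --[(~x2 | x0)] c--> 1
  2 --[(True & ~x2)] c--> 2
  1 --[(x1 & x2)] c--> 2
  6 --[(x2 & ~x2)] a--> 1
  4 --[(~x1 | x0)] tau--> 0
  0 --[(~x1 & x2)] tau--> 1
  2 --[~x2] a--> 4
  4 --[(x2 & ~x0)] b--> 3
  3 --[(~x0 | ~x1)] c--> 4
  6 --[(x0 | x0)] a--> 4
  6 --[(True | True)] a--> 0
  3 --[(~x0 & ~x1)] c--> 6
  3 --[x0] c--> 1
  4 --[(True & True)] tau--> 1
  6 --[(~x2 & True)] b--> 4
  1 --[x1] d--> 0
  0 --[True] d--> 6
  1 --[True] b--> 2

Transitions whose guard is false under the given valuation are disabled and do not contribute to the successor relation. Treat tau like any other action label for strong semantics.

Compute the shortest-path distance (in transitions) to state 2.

Answer: 3

Analysis:
BFS to 2:
  Layer 0: {0}
  Layer 1: {6}
  Layer 2: {1,4}
  Layer 3: {2}
2 enters at depth 3; path d·c·b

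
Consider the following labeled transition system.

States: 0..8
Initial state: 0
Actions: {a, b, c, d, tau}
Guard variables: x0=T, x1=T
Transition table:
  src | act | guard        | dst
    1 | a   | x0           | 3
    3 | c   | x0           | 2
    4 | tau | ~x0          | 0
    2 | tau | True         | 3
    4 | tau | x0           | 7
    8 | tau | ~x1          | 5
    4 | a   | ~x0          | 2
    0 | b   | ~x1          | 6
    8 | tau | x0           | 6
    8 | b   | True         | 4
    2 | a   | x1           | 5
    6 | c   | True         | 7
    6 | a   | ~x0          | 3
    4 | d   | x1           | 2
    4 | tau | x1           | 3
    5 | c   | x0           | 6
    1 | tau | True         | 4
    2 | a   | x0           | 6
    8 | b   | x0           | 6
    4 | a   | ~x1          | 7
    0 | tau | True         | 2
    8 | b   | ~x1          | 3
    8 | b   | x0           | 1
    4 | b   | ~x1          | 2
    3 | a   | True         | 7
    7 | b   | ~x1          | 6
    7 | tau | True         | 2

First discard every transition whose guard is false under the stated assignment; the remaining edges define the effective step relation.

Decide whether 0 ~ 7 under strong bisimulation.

Answer: BISIMILAR

Trace:
Bisimulation quotient by refinement:
  P[0] = {{0,1,2,3,4,5,6,7,8}}
  P[1] = {{0,7},{1,2},{3},{4},{5,6},{8}}
  P[2] = {{0,7},{1},{2},{3},{4},{5},{6},{8}}
stable after 3 split(s): 8 block(s)
class of 0: {0,7}; class of 7: {0,7}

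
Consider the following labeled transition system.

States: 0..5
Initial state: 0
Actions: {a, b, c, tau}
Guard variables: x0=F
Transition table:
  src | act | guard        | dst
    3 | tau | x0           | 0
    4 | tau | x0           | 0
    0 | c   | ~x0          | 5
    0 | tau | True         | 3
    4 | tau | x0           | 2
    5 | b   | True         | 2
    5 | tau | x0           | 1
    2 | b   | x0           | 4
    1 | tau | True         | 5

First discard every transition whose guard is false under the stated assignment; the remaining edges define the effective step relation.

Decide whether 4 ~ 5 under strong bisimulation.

Answer: NOT BISIMILAR

Working:
Refine partition for ~:
  π0 = {{0,1,2,3,4,5}}
  π1 = {{0},{1},{2,3,4},{5}}
Fixed point at round 2; 4 class(es).
class of 4: {2,3,4}; class of 5: {5}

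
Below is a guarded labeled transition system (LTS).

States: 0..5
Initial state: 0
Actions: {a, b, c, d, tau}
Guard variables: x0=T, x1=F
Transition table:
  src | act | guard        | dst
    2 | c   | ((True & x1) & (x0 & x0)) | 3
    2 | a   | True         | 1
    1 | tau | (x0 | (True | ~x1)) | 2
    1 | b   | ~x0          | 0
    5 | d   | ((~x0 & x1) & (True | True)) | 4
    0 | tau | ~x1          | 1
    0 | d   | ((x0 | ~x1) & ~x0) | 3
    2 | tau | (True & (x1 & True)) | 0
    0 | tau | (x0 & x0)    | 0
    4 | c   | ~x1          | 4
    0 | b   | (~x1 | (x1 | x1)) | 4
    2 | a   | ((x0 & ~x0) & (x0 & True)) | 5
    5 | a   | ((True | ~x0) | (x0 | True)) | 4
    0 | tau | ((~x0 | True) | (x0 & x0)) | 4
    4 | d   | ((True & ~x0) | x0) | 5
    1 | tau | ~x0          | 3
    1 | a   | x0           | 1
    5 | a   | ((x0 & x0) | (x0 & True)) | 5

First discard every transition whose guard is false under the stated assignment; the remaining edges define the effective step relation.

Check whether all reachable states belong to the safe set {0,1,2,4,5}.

Safe = {0,1,2,4,5}
Reach set: {0,1,2,4,5}
  0: safe
  1: safe
  2: safe
  4: safe
  5: safe

Answer: INVARIANT HOLDS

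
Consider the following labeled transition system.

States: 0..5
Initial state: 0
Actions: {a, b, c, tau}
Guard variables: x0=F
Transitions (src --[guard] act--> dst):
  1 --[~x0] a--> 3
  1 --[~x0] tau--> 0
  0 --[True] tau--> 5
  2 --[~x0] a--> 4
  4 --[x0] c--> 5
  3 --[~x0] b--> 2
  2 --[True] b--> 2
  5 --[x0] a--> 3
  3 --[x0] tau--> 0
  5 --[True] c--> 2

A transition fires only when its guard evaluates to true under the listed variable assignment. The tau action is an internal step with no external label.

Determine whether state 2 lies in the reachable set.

Guard filter leaves 7 enabled edge(s).
depth 0: {0}
depth 1: {5}  now seen {0,5}
depth 2: {2}  now seen {0,2,5}
depth 3: {4}  now seen {0,2,4,5}
Reach set: {0,2,4,5}
Path to 2: tau·c

Answer: REACHABLE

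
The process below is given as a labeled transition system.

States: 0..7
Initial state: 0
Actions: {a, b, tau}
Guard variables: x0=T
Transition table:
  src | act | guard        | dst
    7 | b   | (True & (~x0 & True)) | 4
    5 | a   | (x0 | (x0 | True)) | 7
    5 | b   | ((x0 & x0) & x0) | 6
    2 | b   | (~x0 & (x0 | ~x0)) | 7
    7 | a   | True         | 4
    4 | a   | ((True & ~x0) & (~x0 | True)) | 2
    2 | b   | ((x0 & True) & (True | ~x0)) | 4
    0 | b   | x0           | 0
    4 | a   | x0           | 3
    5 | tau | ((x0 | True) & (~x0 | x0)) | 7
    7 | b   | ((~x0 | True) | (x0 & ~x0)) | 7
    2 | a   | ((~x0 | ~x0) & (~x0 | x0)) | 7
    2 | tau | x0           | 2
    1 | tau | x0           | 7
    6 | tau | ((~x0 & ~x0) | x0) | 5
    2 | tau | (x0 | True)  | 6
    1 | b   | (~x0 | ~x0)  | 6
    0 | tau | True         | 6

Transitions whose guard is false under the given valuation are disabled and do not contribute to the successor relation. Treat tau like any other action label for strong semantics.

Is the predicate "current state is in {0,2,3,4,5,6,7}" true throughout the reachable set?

Allowed set {0,2,3,4,5,6,7}
Reach set: {0,3,4,5,6,7}
  0: safe
  3: safe
  4: safe
  5: safe
  6: safe
  7: safe

Answer: INVARIANT HOLDS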